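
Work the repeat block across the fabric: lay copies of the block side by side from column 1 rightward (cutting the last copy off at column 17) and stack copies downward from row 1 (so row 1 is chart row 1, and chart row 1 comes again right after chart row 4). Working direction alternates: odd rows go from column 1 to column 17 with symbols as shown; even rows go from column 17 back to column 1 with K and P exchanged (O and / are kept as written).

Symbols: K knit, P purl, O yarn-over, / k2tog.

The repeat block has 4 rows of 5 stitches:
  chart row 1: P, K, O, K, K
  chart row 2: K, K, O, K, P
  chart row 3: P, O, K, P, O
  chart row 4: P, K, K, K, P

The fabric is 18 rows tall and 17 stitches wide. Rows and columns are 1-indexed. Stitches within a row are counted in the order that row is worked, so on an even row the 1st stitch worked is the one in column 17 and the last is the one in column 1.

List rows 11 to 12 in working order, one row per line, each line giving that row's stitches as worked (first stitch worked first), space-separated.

Result:
P O K P O P O K P O P O K P O P O
P K K P P P K K P P P K K P P P K

Derivation:
Row 11: chart row 3, RS - tile across columns 1-17 and work as-is.
Row 12: chart row 4, WS - tiled (columns 1-17): P K K K P P K K K P P K K K P P K; work from column 17 back to 1 with K<->P swapped.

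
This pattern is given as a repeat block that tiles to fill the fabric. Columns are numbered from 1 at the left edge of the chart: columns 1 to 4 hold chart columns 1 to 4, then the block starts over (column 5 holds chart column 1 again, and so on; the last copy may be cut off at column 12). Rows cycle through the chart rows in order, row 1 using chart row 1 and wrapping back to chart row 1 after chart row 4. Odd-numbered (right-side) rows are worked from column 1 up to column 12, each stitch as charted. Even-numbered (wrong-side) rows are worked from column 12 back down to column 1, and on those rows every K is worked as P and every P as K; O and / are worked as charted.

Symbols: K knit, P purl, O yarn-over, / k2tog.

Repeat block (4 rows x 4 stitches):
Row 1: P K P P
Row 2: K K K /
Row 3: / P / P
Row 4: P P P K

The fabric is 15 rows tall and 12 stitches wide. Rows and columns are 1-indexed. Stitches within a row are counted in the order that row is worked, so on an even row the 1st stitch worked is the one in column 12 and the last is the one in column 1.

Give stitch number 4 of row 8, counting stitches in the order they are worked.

Stitch:
K

Derivation:
Row 8 uses chart row ((8-1) mod 4)+1 = 4. Row 8 is even, so WS.
Chart row 4 tiled across columns 1-12: P P P K P P P K P P P K
WS: work from column 12 back to column 1 (reverse the tiled row), swapping K<->P (O and / unchanged).
Row 8 as worked: P K K K P K K K P K K K
The 4th stitch worked is K.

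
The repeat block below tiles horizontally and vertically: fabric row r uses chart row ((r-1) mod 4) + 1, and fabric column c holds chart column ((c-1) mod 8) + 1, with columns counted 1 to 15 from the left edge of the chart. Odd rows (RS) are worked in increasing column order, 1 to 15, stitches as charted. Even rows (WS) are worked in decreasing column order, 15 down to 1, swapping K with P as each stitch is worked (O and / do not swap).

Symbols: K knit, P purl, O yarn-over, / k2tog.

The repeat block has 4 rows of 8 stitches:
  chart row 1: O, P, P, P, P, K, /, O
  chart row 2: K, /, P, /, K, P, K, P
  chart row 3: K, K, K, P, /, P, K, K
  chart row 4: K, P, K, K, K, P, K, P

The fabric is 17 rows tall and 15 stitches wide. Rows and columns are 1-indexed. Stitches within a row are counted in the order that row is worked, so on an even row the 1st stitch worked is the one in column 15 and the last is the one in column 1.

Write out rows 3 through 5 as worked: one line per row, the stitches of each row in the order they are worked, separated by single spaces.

Rows as worked:
K K K P / P K K K K K P / P K
P K P P P K P K P K P P P K P
O P P P P K / O O P P P P K /

Derivation:
Row 3: chart row 3, RS - tile across columns 1-15 and work as-is.
Row 4: chart row 4, WS - tiled (columns 1-15): K P K K K P K P K P K K K P K; work from column 15 back to 1 with K<->P swapped.
Row 5: chart row 1, RS - tile across columns 1-15 and work as-is.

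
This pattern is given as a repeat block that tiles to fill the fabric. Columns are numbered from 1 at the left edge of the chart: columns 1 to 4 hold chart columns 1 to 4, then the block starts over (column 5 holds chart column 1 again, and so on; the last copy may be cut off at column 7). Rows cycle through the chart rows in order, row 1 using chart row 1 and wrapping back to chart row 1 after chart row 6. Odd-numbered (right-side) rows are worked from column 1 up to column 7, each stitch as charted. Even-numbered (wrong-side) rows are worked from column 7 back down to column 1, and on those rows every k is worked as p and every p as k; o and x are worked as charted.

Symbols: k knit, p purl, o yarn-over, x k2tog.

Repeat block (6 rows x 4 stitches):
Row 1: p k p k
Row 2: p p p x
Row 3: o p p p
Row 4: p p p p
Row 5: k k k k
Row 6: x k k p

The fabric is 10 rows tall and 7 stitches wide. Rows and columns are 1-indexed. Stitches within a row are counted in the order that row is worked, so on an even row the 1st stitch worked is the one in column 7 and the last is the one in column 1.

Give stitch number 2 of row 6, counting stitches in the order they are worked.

Row 6: (6-1) mod 6 = 5, so use chart row 6. Even row -> WS.
Chart row 6 tiled across columns 1-7: x k k p x k k
WS: work from column 7 back to column 1 (reverse the tiled row), swapping k<->p (o and x unchanged).
Row 6 as worked: p p x k p p x
Stitch 2 in working order -> p

Result:
p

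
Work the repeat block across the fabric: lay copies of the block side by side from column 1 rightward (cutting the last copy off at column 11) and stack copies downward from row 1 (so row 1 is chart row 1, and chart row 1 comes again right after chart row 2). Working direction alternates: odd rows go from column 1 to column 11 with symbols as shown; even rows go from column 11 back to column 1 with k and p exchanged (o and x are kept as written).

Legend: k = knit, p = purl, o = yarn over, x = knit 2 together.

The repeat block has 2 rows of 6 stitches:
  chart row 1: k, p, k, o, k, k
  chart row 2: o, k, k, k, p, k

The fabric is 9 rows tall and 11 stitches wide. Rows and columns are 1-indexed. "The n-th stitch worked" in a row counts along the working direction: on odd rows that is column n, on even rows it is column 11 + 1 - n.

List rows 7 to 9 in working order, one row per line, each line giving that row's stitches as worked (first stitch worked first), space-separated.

Result:
k p k o k k k p k o k
k p p p o p k p p p o
k p k o k k k p k o k

Derivation:
Row 7: chart row 1, RS - tile across columns 1-11 and work as-is.
Row 8: chart row 2, WS - tiled (columns 1-11): o k k k p k o k k k p; work from column 11 back to 1 with k<->p swapped.
Row 9: chart row 1, RS - tile across columns 1-11 and work as-is.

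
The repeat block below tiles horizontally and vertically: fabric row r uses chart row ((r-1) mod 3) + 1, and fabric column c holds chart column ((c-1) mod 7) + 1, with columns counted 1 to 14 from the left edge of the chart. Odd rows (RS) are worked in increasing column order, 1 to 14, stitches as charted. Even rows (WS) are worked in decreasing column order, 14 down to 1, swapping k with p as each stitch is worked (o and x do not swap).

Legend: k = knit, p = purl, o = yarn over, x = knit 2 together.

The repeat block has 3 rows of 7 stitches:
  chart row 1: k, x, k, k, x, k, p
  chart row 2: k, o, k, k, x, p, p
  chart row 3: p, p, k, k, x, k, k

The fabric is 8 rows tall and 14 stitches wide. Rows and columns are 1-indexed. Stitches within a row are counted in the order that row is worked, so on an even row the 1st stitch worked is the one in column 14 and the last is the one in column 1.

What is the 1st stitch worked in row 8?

Row 8 uses chart row ((8-1) mod 3)+1 = 2. Row 8 is even, so WS.
Chart row 2 tiled across columns 1-14: k o k k x p p k o k k x p p
WS row: flip the tiled sequence (start at column 14) and apply k<->p; o and x stay.
Row 8 as worked: k k x p p o p k k x p p o p
Counting 1 along the worked row gives k.

Result:
k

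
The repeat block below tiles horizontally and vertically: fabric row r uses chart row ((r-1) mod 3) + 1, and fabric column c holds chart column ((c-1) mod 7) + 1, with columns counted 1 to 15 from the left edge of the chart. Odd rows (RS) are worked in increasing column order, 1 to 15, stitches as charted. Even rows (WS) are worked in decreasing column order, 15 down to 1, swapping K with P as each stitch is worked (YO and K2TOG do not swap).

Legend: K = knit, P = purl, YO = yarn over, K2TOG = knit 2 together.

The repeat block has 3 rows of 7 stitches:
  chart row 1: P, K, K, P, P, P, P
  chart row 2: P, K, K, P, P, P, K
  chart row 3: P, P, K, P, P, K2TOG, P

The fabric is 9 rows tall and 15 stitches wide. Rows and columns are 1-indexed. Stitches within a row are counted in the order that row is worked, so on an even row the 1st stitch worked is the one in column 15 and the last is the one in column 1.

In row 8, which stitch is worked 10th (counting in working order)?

For row 8: chart row = ((8-1) mod 3) + 1 = 2; this is a WS (even) row.
Chart row 2 tiled across columns 1-15: P K K P P P K P K K P P P K P
Wrong side: read the tiled row from column 15 down to 1 and exchange K with P (leave YO, K2TOG).
Row 8 as worked: K P K K K P P K P K K K P P K
Counting 10 along the worked row gives K.

== STITCH ==
K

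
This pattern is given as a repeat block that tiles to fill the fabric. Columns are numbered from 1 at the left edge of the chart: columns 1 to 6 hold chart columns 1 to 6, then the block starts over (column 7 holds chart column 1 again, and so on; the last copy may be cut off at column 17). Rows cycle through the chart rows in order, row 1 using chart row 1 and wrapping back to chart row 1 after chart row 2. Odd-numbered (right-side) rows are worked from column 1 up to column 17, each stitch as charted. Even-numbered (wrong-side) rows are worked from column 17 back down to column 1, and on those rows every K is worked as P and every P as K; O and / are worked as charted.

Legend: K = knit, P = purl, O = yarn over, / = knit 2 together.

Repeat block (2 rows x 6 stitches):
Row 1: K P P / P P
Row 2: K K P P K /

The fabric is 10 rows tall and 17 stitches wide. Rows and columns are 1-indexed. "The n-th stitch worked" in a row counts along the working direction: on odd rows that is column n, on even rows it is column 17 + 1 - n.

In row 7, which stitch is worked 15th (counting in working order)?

Row 7 uses chart row ((7-1) mod 2)+1 = 1. Row 7 is odd, so RS.
Chart row 1 tiled across columns 1-17: K P P / P P K P P / P P K P P / P
RS row: no reversal, no swap; stitch n worked = column n.
Stitch 15 in working order -> P

== STITCH ==
P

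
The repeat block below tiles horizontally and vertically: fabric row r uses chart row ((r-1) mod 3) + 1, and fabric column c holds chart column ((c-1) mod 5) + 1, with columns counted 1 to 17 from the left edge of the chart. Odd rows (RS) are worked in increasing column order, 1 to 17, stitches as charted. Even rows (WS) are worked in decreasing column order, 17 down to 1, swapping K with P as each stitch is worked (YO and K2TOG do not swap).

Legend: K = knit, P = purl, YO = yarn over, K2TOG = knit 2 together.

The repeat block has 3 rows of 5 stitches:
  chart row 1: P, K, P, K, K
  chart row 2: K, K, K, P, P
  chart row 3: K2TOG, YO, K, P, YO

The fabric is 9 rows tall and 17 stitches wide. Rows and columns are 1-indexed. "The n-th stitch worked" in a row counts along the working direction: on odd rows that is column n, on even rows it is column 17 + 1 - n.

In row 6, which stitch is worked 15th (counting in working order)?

Stitch:
P

Derivation:
Row 6: (6-1) mod 3 = 2, so use chart row 3. Even row -> WS.
Chart row 3 tiled across columns 1-17: K2TOG YO K P YO K2TOG YO K P YO K2TOG YO K P YO K2TOG YO
WS row: flip the tiled sequence (start at column 17) and apply K<->P; YO and K2TOG stay.
Row 6 as worked: YO K2TOG YO K P YO K2TOG YO K P YO K2TOG YO K P YO K2TOG
Stitch 15 in working order -> P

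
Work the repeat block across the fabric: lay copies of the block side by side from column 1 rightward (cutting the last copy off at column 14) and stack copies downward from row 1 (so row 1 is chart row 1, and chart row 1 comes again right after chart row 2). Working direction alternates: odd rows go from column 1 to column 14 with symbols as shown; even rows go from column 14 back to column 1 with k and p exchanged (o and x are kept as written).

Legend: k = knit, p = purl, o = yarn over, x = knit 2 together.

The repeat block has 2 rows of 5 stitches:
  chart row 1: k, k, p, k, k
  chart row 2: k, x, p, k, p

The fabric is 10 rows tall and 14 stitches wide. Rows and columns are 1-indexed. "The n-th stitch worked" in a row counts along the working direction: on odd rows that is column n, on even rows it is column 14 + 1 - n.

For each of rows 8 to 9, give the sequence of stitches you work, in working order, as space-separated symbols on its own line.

== ROWS AS WORKED ==
p k x p k p k x p k p k x p
k k p k k k k p k k k k p k

Derivation:
Row 8: chart row 2, WS - tiled (columns 1-14): k x p k p k x p k p k x p k; work from column 14 back to 1 with k<->p swapped.
Row 9: chart row 1, RS - tile across columns 1-14 and work as-is.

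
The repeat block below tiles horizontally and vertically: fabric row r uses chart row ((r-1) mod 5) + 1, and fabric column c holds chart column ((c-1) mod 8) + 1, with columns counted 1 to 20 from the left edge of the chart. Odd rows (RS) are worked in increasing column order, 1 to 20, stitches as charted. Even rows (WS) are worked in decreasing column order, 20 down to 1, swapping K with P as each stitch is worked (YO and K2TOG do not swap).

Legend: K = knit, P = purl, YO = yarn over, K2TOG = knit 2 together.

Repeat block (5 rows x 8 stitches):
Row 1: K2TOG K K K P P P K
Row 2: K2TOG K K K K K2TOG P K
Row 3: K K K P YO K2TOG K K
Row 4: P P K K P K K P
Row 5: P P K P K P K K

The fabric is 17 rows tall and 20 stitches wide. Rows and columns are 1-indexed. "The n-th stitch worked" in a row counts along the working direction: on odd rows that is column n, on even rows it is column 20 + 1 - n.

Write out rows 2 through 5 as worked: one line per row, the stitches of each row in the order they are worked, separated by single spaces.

Row 2: chart row 2, WS - tiled (columns 1-20): K2TOG K K K K K2TOG P K K2TOG K K K K K2TOG P K K2TOG K K K; work from column 20 back to 1 with K<->P swapped.
Row 3: chart row 3, RS - tile across columns 1-20 and work as-is.
Row 4: chart row 4, WS - tiled (columns 1-20): P P K K P K K P P P K K P K K P P P K K; work from column 20 back to 1 with K<->P swapped.
Row 5: chart row 5, RS - tile across columns 1-20 and work as-is.

== ROWS AS WORKED ==
P P P K2TOG P K K2TOG P P P P K2TOG P K K2TOG P P P P K2TOG
K K K P YO K2TOG K K K K K P YO K2TOG K K K K K P
P P K K K P P K P P K K K P P K P P K K
P P K P K P K K P P K P K P K K P P K P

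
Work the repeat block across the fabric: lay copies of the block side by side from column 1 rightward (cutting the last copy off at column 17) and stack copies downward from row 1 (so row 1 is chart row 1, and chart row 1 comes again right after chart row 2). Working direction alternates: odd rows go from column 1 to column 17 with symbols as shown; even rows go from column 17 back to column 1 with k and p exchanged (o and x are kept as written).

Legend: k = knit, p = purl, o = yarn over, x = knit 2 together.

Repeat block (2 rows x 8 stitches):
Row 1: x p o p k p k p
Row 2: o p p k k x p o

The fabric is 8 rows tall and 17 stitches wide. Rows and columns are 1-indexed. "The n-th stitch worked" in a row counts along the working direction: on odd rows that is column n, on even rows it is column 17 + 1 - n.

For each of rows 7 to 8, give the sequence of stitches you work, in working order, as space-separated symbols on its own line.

Row 7: chart row 1, RS - tile across columns 1-17 and work as-is.
Row 8: chart row 2, WS - tiled (columns 1-17): o p p k k x p o o p p k k x p o o; work from column 17 back to 1 with k<->p swapped.

== ROWS AS WORKED ==
x p o p k p k p x p o p k p k p x
o o k x p p k k o o k x p p k k o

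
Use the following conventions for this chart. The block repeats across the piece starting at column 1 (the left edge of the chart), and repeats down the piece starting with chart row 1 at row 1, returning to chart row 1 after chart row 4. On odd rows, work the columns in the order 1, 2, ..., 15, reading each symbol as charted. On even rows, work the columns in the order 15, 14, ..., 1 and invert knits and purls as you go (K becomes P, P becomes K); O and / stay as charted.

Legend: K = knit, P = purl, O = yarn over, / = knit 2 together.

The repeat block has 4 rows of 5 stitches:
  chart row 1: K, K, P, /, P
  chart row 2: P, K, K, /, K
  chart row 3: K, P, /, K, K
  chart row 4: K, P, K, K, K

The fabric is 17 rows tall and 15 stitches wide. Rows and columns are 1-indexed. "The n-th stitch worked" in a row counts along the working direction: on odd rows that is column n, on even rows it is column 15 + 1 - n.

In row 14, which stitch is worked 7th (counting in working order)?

Result:
/

Derivation:
Row 14 uses chart row ((14-1) mod 4)+1 = 2. Row 14 is even, so WS.
Chart row 2 tiled across columns 1-15: P K K / K P K K / K P K K / K
WS: work from column 15 back to column 1 (reverse the tiled row), swapping K<->P (O and / unchanged).
Row 14 as worked: P / P P K P / P P K P / P P K
The 7th stitch worked is /.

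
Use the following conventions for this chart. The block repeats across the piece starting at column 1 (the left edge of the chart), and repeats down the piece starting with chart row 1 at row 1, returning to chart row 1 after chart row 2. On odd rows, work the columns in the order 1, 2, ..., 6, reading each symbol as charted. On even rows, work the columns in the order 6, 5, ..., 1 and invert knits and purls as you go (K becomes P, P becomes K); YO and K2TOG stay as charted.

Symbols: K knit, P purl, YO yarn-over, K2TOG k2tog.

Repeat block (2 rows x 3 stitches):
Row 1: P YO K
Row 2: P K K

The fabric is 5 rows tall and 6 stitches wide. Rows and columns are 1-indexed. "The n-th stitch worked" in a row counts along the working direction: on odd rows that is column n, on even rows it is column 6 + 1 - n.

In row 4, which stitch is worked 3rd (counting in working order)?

Row 4 uses chart row ((4-1) mod 2)+1 = 2. Row 4 is even, so WS.
Chart row 2 tiled across columns 1-6: P K K P K K
WS row: flip the tiled sequence (start at column 6) and apply K<->P; YO and K2TOG stay.
Row 4 as worked: P P K P P K
Counting 3 along the worked row gives K.

Stitch:
K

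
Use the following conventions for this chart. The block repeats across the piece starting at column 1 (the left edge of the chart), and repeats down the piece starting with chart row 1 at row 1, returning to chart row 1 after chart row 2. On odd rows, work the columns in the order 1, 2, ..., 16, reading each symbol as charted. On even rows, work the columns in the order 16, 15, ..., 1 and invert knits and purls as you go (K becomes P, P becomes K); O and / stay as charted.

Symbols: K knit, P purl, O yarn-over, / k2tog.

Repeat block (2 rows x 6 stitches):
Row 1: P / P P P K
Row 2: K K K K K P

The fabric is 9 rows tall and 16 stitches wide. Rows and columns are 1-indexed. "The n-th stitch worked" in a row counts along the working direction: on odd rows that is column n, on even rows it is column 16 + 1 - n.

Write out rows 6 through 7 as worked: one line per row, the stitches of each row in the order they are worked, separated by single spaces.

Row 6: chart row 2, WS - tiled (columns 1-16): K K K K K P K K K K K P K K K K; work from column 16 back to 1 with K<->P swapped.
Row 7: chart row 1, RS - tile across columns 1-16 and work as-is.

Rows as worked:
P P P P K P P P P P K P P P P P
P / P P P K P / P P P K P / P P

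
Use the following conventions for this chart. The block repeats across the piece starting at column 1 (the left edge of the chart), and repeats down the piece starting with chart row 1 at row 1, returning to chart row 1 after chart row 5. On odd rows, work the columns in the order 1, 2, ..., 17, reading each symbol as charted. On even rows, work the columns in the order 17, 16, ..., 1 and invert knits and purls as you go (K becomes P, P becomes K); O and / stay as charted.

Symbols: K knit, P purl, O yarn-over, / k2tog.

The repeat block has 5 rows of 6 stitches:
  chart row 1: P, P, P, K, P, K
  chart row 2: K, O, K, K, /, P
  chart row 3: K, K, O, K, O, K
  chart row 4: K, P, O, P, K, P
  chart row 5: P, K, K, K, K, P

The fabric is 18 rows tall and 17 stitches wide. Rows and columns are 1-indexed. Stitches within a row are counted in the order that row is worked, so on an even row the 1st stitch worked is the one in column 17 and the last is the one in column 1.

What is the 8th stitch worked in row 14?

Result:
K

Derivation:
For row 14: chart row = ((14-1) mod 5) + 1 = 4; this is a WS (even) row.
Chart row 4 tiled across columns 1-17: K P O P K P K P O P K P K P O P K
WS row: flip the tiled sequence (start at column 17) and apply K<->P; O and / stay.
Row 14 as worked: P K O K P K P K O K P K P K O K P
Stitch 8 in working order -> K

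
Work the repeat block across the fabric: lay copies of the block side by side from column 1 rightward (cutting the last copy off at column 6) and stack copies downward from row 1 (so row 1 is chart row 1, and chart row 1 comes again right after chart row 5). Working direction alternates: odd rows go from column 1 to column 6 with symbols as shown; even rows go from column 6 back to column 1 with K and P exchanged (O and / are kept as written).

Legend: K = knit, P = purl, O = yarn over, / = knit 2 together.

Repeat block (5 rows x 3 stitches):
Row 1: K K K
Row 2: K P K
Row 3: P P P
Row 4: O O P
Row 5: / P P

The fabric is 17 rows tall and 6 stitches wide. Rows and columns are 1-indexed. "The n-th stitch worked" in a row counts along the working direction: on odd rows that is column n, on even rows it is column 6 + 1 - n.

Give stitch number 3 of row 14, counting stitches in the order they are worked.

For row 14: chart row = ((14-1) mod 5) + 1 = 4; this is a WS (even) row.
Chart row 4 tiled across columns 1-6: O O P O O P
WS: work from column 6 back to column 1 (reverse the tiled row), swapping K<->P (O and / unchanged).
Row 14 as worked: K O O K O O
Counting 3 along the worked row gives O.

Stitch:
O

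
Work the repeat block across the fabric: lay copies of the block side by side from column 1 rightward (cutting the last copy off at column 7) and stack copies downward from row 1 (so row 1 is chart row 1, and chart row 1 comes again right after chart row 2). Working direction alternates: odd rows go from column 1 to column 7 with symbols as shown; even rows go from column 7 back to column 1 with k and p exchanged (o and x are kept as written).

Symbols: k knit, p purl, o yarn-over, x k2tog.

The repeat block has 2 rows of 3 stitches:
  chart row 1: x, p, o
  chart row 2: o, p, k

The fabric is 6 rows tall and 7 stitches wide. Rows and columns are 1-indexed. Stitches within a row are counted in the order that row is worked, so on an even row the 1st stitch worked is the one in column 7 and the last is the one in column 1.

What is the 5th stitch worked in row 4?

Row 4 uses chart row ((4-1) mod 2)+1 = 2. Row 4 is even, so WS.
Chart row 2 tiled across columns 1-7: o p k o p k o
WS: work from column 7 back to column 1 (reverse the tiled row), swapping k<->p (o and x unchanged).
Row 4 as worked: o p k o p k o
The 5th stitch worked is p.

Stitch:
p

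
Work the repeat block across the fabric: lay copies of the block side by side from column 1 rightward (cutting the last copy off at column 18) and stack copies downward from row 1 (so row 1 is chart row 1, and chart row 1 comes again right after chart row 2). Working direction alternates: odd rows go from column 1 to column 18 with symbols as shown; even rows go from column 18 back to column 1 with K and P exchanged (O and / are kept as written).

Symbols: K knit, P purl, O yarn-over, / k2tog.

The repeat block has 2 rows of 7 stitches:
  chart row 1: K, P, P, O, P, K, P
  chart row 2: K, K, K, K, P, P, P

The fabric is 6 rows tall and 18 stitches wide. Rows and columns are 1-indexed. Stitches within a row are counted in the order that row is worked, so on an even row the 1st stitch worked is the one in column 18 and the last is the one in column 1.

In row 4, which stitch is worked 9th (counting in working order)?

Row 4 uses chart row ((4-1) mod 2)+1 = 2. Row 4 is even, so WS.
Chart row 2 tiled across columns 1-18: K K K K P P P K K K K P P P K K K K
WS row: flip the tiled sequence (start at column 18) and apply K<->P; O and / stay.
Row 4 as worked: P P P P K K K P P P P K K K P P P P
The 9th stitch worked is P.

Result:
P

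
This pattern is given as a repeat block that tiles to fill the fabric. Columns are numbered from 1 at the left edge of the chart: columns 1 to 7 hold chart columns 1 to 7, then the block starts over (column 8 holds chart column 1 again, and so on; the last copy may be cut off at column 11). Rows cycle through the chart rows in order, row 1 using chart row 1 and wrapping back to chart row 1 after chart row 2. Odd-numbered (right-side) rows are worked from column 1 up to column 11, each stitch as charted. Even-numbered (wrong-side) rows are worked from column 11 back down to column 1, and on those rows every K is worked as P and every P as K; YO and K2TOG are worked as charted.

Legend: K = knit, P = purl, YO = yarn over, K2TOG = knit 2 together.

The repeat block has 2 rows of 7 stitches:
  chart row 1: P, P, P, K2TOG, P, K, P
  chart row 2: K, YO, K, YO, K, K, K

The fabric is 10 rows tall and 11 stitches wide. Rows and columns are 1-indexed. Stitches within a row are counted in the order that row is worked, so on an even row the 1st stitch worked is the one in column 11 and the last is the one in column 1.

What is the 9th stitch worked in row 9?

For row 9: chart row = ((9-1) mod 2) + 1 = 1; this is a RS (odd) row.
Chart row 1 tiled across columns 1-11: P P P K2TOG P K P P P P K2TOG
RS row: no reversal, no swap; stitch n worked = column n.
Counting 9 along the worked row gives P.

Stitch:
P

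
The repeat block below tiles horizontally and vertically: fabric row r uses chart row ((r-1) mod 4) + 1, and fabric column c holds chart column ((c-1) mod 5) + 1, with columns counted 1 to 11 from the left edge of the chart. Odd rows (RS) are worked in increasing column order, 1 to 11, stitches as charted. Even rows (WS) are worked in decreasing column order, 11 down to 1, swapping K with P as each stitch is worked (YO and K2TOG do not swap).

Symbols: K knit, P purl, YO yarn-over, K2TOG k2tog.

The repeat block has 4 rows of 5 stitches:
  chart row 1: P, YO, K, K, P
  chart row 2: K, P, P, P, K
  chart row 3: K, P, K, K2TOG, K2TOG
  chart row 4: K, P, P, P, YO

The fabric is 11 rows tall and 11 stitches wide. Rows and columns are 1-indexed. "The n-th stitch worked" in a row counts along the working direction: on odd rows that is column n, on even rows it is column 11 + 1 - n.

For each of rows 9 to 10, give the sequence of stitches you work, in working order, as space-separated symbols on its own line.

== ROWS AS WORKED ==
P YO K K P P YO K K P P
P P K K K P P K K K P

Derivation:
Row 9: chart row 1, RS - tile across columns 1-11 and work as-is.
Row 10: chart row 2, WS - tiled (columns 1-11): K P P P K K P P P K K; work from column 11 back to 1 with K<->P swapped.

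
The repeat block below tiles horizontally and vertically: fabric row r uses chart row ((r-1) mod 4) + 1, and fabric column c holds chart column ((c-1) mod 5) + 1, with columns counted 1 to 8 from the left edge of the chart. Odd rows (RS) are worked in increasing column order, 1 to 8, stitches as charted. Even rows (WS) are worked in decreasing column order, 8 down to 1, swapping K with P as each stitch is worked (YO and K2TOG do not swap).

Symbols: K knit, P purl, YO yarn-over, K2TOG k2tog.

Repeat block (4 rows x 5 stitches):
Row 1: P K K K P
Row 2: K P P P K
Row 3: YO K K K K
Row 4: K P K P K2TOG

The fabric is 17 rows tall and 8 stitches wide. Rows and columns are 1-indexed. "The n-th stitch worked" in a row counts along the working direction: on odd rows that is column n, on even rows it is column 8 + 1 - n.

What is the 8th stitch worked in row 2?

== STITCH ==
P

Derivation:
For row 2: chart row = ((2-1) mod 4) + 1 = 2; this is a WS (even) row.
Chart row 2 tiled across columns 1-8: K P P P K K P P
Wrong side: read the tiled row from column 8 down to 1 and exchange K with P (leave YO, K2TOG).
Row 2 as worked: K K P P K K K P
Counting 8 along the worked row gives P.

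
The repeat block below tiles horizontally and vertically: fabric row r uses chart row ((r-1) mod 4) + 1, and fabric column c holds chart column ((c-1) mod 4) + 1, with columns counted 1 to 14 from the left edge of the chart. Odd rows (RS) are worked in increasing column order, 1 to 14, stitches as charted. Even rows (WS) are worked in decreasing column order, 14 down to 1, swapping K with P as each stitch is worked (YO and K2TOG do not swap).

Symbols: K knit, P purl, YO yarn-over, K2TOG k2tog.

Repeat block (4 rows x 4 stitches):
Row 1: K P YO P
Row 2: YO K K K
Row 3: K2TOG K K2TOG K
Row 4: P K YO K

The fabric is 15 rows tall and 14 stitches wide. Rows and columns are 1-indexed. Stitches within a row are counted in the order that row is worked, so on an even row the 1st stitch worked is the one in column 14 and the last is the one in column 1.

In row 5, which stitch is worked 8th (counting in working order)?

== STITCH ==
P

Derivation:
Row 5: (5-1) mod 4 = 0, so use chart row 1. Odd row -> RS.
Chart row 1 tiled across columns 1-14: K P YO P K P YO P K P YO P K P
RS row: no reversal, no swap; stitch n worked = column n.
The 8th stitch worked is P.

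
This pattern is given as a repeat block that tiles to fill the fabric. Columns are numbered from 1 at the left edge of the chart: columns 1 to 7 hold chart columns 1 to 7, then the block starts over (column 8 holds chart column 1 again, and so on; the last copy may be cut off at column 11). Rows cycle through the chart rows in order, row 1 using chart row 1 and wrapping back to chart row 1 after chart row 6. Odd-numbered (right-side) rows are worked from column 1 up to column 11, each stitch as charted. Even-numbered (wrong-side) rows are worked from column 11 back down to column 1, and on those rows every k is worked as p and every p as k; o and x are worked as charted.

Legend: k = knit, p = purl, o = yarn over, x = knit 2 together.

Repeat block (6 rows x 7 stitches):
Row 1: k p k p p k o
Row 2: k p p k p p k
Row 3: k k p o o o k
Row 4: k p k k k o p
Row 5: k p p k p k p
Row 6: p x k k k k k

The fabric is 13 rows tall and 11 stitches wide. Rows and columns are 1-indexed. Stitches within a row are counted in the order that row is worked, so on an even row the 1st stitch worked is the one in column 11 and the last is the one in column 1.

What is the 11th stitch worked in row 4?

For row 4: chart row = ((4-1) mod 6) + 1 = 4; this is a WS (even) row.
Chart row 4 tiled across columns 1-11: k p k k k o p k p k k
WS: work from column 11 back to column 1 (reverse the tiled row), swapping k<->p (o and x unchanged).
Row 4 as worked: p p k p k o p p p k p
The 11th stitch worked is p.

Stitch:
p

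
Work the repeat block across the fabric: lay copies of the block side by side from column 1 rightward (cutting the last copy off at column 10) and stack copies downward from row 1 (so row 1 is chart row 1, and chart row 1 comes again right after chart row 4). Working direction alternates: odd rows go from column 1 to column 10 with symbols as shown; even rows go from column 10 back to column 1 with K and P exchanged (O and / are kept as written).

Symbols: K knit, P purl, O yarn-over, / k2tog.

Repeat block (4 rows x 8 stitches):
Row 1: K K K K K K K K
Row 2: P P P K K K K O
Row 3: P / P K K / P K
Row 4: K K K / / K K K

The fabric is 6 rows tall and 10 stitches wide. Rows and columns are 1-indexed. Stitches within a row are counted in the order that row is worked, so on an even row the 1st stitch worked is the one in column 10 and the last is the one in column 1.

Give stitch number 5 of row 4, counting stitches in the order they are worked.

Row 4 uses chart row ((4-1) mod 4)+1 = 4. Row 4 is even, so WS.
Chart row 4 tiled across columns 1-10: K K K / / K K K K K
WS: work from column 10 back to column 1 (reverse the tiled row), swapping K<->P (O and / unchanged).
Row 4 as worked: P P P P P / / P P P
Stitch 5 in working order -> P

Result:
P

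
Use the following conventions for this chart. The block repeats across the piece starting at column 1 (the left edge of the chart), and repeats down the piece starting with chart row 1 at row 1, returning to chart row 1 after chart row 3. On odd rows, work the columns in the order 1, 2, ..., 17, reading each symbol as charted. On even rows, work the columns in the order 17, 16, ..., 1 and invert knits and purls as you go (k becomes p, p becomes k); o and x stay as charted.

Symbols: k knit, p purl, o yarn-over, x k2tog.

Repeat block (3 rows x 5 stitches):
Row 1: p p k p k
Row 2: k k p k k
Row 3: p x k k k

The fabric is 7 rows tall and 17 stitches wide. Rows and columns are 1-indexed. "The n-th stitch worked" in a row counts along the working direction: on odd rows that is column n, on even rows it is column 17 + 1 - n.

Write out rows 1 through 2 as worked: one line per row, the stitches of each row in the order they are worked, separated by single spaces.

Row 1: chart row 1, RS - tile across columns 1-17 and work as-is.
Row 2: chart row 2, WS - tiled (columns 1-17): k k p k k k k p k k k k p k k k k; work from column 17 back to 1 with k<->p swapped.

Result:
p p k p k p p k p k p p k p k p p
p p p p k p p p p k p p p p k p p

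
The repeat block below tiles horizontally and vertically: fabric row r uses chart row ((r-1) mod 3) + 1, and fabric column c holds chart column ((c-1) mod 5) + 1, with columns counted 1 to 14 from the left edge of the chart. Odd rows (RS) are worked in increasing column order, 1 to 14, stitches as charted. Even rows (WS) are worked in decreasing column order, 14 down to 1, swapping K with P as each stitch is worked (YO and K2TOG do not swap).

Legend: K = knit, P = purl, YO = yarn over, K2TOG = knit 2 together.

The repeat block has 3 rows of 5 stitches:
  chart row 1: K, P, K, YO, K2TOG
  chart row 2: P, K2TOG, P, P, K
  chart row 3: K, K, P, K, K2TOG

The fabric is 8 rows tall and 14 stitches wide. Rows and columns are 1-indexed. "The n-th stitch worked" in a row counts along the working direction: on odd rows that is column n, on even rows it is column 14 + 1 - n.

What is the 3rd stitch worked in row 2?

Stitch:
K2TOG

Derivation:
For row 2: chart row = ((2-1) mod 3) + 1 = 2; this is a WS (even) row.
Chart row 2 tiled across columns 1-14: P K2TOG P P K P K2TOG P P K P K2TOG P P
WS: work from column 14 back to column 1 (reverse the tiled row), swapping K<->P (YO and K2TOG unchanged).
Row 2 as worked: K K K2TOG K P K K K2TOG K P K K K2TOG K
The 3rd stitch worked is K2TOG.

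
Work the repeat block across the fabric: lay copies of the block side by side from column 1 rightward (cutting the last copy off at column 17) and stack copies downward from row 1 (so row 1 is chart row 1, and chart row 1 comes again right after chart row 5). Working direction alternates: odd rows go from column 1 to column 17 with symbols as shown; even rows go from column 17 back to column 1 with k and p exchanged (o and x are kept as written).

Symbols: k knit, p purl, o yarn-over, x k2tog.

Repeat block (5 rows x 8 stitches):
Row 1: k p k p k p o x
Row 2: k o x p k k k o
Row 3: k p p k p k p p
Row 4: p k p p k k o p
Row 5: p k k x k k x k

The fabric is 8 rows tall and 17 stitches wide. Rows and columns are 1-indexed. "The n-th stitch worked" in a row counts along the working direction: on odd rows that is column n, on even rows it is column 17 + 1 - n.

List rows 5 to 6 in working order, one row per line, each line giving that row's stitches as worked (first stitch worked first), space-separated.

Row 5: chart row 5, RS - tile across columns 1-17 and work as-is.
Row 6: chart row 1, WS - tiled (columns 1-17): k p k p k p o x k p k p k p o x k; work from column 17 back to 1 with k<->p swapped.

Rows as worked:
p k k x k k x k p k k x k k x k p
p x o k p k p k p x o k p k p k p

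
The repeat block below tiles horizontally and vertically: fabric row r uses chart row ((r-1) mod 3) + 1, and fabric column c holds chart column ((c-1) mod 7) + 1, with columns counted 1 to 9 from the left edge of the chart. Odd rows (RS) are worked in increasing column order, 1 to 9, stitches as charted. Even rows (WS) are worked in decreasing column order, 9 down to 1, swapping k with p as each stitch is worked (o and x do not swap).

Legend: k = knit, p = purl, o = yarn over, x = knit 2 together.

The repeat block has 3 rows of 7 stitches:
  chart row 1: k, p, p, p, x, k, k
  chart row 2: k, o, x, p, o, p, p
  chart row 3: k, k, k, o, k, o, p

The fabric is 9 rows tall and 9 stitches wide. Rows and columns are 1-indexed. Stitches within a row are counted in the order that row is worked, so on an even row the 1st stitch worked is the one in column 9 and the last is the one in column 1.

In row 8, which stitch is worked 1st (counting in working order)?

== STITCH ==
o

Derivation:
Row 8 uses chart row ((8-1) mod 3)+1 = 2. Row 8 is even, so WS.
Chart row 2 tiled across columns 1-9: k o x p o p p k o
Wrong side: read the tiled row from column 9 down to 1 and exchange k with p (leave o, x).
Row 8 as worked: o p k k o k x o p
Counting 1 along the worked row gives o.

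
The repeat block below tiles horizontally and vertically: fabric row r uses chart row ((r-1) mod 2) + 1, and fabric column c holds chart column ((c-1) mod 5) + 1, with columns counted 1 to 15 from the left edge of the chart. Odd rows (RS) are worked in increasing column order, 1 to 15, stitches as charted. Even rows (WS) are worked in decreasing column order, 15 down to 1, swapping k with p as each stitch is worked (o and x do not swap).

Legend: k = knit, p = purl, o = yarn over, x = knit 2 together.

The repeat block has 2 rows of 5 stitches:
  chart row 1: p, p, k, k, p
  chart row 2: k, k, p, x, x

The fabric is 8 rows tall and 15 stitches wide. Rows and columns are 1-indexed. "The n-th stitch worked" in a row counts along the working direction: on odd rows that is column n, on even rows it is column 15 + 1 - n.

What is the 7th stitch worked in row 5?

For row 5: chart row = ((5-1) mod 2) + 1 = 1; this is a RS (odd) row.
Chart row 1 tiled across columns 1-15: p p k k p p p k k p p p k k p
Right side: take the tiled row as-is (worked left to right from column 1).
The 7th stitch worked is p.

Result:
p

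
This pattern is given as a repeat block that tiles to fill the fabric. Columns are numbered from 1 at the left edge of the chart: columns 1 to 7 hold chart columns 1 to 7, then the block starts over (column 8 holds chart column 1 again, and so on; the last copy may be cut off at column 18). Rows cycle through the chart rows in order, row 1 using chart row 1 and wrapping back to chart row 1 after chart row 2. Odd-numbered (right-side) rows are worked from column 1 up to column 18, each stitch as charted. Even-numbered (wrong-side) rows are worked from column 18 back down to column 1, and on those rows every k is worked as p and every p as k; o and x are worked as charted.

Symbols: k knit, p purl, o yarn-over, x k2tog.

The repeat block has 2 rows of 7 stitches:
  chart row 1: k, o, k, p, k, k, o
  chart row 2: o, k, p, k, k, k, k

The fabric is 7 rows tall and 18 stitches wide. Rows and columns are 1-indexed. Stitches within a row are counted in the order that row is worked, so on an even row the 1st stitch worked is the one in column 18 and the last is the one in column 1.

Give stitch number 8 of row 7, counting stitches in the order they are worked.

For row 7: chart row = ((7-1) mod 2) + 1 = 1; this is a RS (odd) row.
Chart row 1 tiled across columns 1-18: k o k p k k o k o k p k k o k o k p
RS: work column 1 to column 18, symbols as charted — the tiled row is the row as worked.
The 8th stitch worked is k.

== STITCH ==
k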